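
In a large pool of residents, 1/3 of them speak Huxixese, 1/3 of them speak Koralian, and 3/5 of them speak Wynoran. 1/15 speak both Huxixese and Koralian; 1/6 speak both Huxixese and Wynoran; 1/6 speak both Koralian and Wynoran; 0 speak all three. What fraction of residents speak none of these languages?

2/15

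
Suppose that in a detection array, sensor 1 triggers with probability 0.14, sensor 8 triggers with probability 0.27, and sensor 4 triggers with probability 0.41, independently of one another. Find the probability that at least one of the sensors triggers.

0.629598

Independence gives P(none) = ∏(1 − pᵢ).
P(none) = (1 − 0.14) × (1 − 0.27) × (1 − 0.41) = 0.86 × 0.73 × 0.59 = 0.370402
P(at least one) = 1 − 0.370402 = 0.629598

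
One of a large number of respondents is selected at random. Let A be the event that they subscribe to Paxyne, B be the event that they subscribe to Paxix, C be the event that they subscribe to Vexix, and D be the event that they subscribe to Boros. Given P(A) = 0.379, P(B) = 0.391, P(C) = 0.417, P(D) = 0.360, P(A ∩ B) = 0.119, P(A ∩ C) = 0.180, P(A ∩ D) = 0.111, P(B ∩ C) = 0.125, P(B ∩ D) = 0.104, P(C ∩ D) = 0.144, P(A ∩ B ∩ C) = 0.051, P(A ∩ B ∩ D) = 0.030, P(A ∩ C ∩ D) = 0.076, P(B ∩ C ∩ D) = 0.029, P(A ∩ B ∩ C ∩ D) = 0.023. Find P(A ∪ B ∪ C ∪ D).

0.927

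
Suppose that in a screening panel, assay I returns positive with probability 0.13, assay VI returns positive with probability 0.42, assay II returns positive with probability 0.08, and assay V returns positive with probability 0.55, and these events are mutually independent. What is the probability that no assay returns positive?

P(none) = (1 − 0.13) × (1 − 0.42) × (1 − 0.08) × (1 − 0.55) = 0.87 × 0.58 × 0.92 × 0.45 = 0.2089044

0.2089044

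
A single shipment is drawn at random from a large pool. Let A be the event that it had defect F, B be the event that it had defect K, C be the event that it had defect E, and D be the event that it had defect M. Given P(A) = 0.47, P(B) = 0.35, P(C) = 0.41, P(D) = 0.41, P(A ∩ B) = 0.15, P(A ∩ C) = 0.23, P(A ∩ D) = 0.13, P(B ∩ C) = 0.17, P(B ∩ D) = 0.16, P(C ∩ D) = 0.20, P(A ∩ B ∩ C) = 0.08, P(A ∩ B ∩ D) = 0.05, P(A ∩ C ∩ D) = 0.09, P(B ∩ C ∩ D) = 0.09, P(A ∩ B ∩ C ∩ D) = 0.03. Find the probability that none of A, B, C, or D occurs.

By inclusion-exclusion,
P(A ∪ B ∪ C ∪ D) = 0.47 + 0.35 + 0.41 + 0.41 − 0.15 − 0.23 − 0.13 − 0.17 − 0.16 − 0.20 + 0.08 + 0.05 + 0.09 + 0.09 − 0.03 = 0.88
P(none) = 1 − 0.88 = 0.12

0.12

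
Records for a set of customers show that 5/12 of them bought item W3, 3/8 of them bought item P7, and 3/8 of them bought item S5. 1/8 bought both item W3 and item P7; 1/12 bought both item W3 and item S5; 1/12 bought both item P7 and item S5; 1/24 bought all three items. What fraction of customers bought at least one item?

By inclusion–exclusion:
P(union) = 5/12 + 3/8 + 3/8 − 1/8 − 1/12 − 1/12 + 1/24 = 11/12

11/12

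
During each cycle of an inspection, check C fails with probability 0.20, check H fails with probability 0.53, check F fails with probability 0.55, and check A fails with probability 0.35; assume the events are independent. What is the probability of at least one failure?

Since the events are independent, P(none) is the product of the individual non-occurrence probabilities.
P(none) = (1 − 0.20) × (1 − 0.53) × (1 − 0.55) × (1 − 0.35) = 0.80 × 0.47 × 0.45 × 0.65 = 0.10998
P(at least one) = 1 − 0.10998 = 0.89002

0.89002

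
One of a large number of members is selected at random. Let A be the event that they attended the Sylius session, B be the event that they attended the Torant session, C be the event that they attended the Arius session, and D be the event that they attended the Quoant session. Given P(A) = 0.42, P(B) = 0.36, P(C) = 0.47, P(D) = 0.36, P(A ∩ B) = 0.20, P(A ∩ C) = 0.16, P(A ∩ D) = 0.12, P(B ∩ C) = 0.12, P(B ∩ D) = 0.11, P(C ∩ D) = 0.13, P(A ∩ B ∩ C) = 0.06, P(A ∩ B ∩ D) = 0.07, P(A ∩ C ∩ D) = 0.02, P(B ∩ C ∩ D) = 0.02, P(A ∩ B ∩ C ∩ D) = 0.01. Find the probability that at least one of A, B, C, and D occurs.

0.93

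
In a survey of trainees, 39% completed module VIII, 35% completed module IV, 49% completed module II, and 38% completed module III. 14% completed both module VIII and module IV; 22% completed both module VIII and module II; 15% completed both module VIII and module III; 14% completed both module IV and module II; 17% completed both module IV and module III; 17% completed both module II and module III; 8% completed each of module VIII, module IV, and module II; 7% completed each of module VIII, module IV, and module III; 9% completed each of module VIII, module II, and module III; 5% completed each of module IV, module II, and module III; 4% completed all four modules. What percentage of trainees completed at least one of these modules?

87%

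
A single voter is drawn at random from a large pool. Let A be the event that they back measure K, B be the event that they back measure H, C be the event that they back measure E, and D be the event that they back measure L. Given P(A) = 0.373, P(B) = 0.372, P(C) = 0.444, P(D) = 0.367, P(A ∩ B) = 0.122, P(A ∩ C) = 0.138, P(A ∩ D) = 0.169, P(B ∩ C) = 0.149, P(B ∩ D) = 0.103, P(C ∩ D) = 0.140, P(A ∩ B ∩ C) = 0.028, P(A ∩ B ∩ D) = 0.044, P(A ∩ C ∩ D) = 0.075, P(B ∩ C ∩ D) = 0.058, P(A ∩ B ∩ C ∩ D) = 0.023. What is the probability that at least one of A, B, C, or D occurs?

0.917

By inclusion-exclusion,
P(A ∪ B ∪ C ∪ D) = 0.373 + 0.372 + 0.444 + 0.367 − 0.122 − 0.138 − 0.169 − 0.149 − 0.103 − 0.140 + 0.028 + 0.044 + 0.075 + 0.058 − 0.023 = 0.917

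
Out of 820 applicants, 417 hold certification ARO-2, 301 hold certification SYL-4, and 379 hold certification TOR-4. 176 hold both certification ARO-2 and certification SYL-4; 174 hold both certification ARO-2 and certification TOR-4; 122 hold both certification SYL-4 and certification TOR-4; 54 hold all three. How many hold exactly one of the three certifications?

315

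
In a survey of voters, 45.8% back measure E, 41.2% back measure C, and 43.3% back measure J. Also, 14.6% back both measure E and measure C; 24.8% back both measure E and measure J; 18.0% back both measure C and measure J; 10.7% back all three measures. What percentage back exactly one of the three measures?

47.6%

Using the inclusion–exclusion count for exactly one event:
P(exactly one) = 45.8 + 41.2 + 43.3 − 2·14.6 − 2·24.8 − 2·18.0 + 3·10.7 = 47.6%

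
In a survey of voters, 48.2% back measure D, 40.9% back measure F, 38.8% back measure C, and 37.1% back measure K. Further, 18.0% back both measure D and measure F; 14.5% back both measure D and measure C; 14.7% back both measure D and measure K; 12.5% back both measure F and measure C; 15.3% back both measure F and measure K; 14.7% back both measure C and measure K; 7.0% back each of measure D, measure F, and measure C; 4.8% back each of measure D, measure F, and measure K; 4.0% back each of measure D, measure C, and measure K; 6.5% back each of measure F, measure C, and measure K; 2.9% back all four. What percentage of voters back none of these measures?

Using inclusion–exclusion:
P(≥1) = 48.2 + 40.9 + 38.8 + 37.1 − 18.0 − 14.5 − 14.7 − 12.5 − 15.3 − 14.7 + 7.0 + 4.8 + 4.0 + 6.5 − 2.9 = 94.7%
P(none) = 100% − 94.7% = 5.3%

5.3%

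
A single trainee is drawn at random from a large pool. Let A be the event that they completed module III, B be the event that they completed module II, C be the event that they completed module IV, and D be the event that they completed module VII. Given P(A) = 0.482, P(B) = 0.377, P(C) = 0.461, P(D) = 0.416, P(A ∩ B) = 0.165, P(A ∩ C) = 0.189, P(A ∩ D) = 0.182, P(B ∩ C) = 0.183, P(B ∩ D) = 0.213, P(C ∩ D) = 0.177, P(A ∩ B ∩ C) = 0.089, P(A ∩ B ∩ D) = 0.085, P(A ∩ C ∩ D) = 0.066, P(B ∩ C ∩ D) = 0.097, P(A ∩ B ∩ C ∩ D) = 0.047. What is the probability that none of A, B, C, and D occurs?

0.083

P(A ∪ B ∪ C ∪ D) = 0.482 + 0.377 + 0.461 + 0.416 − 0.165 − 0.189 − 0.182 − 0.183 − 0.213 − 0.177 + 0.089 + 0.085 + 0.066 + 0.097 − 0.047 = 0.917
P(none) = 1 − 0.917 = 0.083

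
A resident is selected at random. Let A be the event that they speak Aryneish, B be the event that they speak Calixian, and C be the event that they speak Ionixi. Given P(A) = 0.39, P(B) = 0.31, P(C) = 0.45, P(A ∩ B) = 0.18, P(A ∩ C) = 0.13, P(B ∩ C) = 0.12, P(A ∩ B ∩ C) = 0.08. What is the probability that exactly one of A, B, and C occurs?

P(exactly one) = 0.39 + 0.31 + 0.45 − 2·0.18 − 2·0.13 − 2·0.12 + 3·0.08 = 0.53

0.53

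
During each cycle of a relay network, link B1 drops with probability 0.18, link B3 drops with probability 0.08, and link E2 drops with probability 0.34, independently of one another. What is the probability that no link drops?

0.497904

P(none) = (1 − 0.18) × (1 − 0.08) × (1 − 0.34) = 0.82 × 0.92 × 0.66 = 0.497904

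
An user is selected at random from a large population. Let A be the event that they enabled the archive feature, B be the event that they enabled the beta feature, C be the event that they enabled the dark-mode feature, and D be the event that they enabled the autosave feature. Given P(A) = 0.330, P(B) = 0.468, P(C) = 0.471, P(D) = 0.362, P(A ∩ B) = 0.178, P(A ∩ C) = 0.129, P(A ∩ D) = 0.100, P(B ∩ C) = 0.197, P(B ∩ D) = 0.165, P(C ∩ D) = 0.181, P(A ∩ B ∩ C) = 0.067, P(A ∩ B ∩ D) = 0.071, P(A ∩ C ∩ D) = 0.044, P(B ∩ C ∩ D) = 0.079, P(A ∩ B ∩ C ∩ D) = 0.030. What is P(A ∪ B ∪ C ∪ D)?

0.912

Inclusion–exclusion gives
P(A ∪ B ∪ C ∪ D) = 0.330 + 0.468 + 0.471 + 0.362 − 0.178 − 0.129 − 0.100 − 0.197 − 0.165 − 0.181 + 0.067 + 0.071 + 0.044 + 0.079 − 0.030 = 0.912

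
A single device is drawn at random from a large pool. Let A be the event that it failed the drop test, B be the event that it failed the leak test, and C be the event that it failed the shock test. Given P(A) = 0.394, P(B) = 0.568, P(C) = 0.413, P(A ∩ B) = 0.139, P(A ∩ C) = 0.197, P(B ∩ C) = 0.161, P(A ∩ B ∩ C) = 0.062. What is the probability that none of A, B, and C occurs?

P(A ∪ B ∪ C) = 0.394 + 0.568 + 0.413 − 0.139 − 0.197 − 0.161 + 0.062 = 0.940
P(none) = 1 − 0.940 = 0.060

0.060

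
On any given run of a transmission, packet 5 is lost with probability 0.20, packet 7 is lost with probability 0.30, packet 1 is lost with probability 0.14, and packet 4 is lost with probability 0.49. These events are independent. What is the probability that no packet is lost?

0.245616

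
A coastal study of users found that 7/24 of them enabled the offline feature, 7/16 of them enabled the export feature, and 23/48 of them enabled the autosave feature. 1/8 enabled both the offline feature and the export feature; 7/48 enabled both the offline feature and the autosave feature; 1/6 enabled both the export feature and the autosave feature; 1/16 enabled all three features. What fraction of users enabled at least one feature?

5/6

Apply inclusion-exclusion:
P(at least one) = 7/24 + 7/16 + 23/48 − 1/8 − 7/48 − 1/6 + 1/16 = 5/6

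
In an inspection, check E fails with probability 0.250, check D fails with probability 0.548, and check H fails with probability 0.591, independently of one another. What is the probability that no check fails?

P(none) = (1 − 0.250) × (1 − 0.548) × (1 − 0.591) = 0.750 × 0.452 × 0.409 = 0.138651

0.138651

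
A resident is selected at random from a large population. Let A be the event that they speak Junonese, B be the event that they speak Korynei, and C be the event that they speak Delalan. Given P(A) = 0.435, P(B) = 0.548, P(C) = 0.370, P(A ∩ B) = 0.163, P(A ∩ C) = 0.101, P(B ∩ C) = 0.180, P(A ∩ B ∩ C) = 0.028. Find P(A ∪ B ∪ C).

By inclusion–exclusion:
P(A ∪ B ∪ C) = 0.435 + 0.548 + 0.370 − 0.163 − 0.101 − 0.180 + 0.028 = 0.937

0.937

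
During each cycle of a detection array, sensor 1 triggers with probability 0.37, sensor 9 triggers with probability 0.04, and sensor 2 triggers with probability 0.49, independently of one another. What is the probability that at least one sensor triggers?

0.691552

P(none) = (1 − 0.37) × (1 − 0.04) × (1 − 0.49) = 0.63 × 0.96 × 0.51 = 0.308448
P(at least one) = 1 − 0.308448 = 0.691552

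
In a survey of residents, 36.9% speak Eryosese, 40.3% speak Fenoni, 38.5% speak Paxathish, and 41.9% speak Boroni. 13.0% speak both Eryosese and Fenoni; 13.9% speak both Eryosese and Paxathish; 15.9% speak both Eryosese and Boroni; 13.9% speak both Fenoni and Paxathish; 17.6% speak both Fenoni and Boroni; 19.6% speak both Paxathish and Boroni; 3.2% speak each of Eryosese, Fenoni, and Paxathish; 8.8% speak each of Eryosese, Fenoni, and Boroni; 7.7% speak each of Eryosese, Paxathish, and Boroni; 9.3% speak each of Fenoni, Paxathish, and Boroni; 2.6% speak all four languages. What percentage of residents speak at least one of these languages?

P(union) = 36.9 + 40.3 + 38.5 + 41.9 − 13.0 − 13.9 − 15.9 − 13.9 − 17.6 − 19.6 + 3.2 + 8.8 + 7.7 + 9.3 − 2.6 = 90.1%

90.1%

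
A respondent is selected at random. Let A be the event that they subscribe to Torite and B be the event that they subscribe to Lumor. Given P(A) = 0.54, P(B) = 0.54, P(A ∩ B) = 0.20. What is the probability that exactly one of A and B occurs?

P(exactly one) = 0.54 + 0.54 − 2·0.20 = 0.68

0.68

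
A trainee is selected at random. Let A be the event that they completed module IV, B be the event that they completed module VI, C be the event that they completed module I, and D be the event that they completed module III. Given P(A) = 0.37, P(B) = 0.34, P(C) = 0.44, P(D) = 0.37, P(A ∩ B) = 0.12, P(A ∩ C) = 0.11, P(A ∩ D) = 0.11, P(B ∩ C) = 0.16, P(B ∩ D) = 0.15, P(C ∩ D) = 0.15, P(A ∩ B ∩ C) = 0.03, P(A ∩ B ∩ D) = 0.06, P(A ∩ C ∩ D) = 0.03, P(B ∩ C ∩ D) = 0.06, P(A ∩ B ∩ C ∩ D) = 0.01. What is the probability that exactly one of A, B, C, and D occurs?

0.42

P(exactly one) = 0.37 + 0.34 + 0.44 + 0.37 − 2·0.12 − 2·0.11 − 2·0.11 − 2·0.16 − 2·0.15 − 2·0.15 + 3·0.03 + 3·0.06 + 3·0.03 + 3·0.06 − 4·0.01 = 0.42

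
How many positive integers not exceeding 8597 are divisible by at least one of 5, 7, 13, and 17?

3474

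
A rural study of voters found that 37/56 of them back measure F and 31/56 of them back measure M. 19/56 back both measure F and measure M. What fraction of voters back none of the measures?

P(at least one) = 37/56 + 31/56 − 19/56 = 7/8
P(none) = 1 − 7/8 = 1/8

1/8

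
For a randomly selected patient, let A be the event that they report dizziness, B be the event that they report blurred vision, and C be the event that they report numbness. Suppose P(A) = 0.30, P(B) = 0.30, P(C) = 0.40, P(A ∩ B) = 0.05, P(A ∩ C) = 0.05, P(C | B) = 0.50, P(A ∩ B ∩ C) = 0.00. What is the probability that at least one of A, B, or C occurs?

P(B ∩ C) = P(B)·P(C|B) = 0.30 × 0.50 = 0.15
P(A ∪ B ∪ C) = 0.30 + 0.30 + 0.40 − 0.05 − 0.05 − 0.15 + 0.00 = 0.75

0.75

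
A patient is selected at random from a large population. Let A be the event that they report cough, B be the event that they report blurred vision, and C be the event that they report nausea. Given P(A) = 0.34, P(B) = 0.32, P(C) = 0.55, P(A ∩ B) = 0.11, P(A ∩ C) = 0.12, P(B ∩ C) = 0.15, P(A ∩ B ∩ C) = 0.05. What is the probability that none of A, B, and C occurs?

0.12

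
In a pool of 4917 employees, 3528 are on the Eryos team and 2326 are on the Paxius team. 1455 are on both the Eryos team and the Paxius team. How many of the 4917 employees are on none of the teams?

Apply inclusion-exclusion:
|at least one| = 3528 + 2326 − 1455 = 4399
None: 4917 − 4399 = 518

518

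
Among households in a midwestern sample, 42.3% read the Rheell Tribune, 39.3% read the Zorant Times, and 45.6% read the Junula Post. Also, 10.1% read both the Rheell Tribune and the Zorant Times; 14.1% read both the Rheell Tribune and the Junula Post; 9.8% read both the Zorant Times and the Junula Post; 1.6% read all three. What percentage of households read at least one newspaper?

94.8%

Apply inclusion-exclusion:
P(at least one) = 42.3 + 39.3 + 45.6 − 10.1 − 14.1 − 9.8 + 1.6 = 94.8%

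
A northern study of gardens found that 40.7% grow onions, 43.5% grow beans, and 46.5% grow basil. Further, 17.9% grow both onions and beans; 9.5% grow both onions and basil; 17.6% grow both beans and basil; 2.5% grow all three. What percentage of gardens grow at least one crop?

88.2%

P(≥1) = 40.7 + 43.5 + 46.5 − 17.9 − 9.5 − 17.6 + 2.5 = 88.2%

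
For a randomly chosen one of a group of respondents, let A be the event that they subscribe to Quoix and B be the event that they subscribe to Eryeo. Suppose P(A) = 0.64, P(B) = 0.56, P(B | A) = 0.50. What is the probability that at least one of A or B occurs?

0.88

P(A ∩ B) = P(A)·P(B|A) = 0.64 × 0.50 = 0.32
P(A ∪ B) = 0.64 + 0.56 − 0.32 = 0.88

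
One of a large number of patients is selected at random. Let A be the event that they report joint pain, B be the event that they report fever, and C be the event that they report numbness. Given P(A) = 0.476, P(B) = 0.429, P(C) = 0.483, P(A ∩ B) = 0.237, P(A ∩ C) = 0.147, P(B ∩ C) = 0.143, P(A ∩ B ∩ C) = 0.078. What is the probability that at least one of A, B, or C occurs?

By inclusion–exclusion:
P(A ∪ B ∪ C) = 0.476 + 0.429 + 0.483 − 0.237 − 0.147 − 0.143 + 0.078 = 0.939

0.939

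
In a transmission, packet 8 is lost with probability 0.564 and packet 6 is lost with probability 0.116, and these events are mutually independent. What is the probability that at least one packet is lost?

0.614576

Since the events are independent, P(none) is the product of the individual non-occurrence probabilities.
P(none) = (1 − 0.564) × (1 − 0.116) = 0.436 × 0.884 = 0.385424
P(at least one) = 1 − 0.385424 = 0.614576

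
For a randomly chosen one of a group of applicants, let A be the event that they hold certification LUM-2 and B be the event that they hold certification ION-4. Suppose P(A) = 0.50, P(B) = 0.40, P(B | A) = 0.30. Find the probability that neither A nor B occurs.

P(A ∩ B) = P(A)·P(B|A) = 0.50 × 0.30 = 0.15
P(A ∪ B) = 0.50 + 0.40 − 0.15 = 0.75
P(none) = 1 − 0.75 = 0.25

0.25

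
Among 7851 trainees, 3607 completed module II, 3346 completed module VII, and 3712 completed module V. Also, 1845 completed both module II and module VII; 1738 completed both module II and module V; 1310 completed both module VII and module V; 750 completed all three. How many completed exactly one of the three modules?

3129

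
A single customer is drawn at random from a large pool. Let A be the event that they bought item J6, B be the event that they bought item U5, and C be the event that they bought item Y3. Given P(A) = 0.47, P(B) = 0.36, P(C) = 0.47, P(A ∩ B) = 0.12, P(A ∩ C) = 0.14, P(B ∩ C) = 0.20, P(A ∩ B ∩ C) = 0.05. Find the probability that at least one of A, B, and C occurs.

P(A ∪ B ∪ C) = 0.47 + 0.36 + 0.47 − 0.12 − 0.14 − 0.20 + 0.05 = 0.89

0.89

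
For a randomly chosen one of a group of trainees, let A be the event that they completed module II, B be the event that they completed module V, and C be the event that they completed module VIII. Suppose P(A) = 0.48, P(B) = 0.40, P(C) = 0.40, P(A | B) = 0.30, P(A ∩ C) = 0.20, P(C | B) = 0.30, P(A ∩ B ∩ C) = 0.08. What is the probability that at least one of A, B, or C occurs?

0.92

P(A ∩ B) = P(B)·P(A|B) = 0.40 × 0.30 = 0.12
P(B ∩ C) = P(B)·P(C|B) = 0.40 × 0.30 = 0.12
Apply inclusion-exclusion:
P(A ∪ B ∪ C) = 0.48 + 0.40 + 0.40 − 0.12 − 0.20 − 0.12 + 0.08 = 0.92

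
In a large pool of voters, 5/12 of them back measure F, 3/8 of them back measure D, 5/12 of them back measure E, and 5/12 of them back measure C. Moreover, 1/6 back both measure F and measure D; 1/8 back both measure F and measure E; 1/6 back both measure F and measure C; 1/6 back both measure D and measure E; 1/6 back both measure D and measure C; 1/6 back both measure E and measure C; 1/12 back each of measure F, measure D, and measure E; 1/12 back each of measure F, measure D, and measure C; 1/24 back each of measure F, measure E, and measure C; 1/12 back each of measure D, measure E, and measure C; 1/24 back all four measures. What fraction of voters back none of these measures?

1/12

Using inclusion–exclusion:
P(union) = 5/12 + 3/8 + 5/12 + 5/12 − 1/6 − 1/8 − 1/6 − 1/6 − 1/6 − 1/6 + 1/12 + 1/12 + 1/24 + 1/12 − 1/24 = 11/12
P(none) = 1 − 11/12 = 1/12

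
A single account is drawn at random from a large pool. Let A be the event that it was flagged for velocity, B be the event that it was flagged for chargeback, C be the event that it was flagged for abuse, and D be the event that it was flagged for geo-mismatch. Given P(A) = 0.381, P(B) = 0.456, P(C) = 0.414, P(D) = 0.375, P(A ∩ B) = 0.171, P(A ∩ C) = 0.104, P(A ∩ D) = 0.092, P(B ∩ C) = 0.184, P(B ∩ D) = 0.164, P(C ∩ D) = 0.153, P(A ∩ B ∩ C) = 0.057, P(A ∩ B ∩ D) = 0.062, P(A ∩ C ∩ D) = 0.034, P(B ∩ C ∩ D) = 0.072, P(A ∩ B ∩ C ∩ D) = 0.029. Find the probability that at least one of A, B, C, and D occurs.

0.954

Apply inclusion-exclusion:
P(A ∪ B ∪ C ∪ D) = 0.381 + 0.456 + 0.414 + 0.375 − 0.171 − 0.104 − 0.092 − 0.184 − 0.164 − 0.153 + 0.057 + 0.062 + 0.034 + 0.072 − 0.029 = 0.954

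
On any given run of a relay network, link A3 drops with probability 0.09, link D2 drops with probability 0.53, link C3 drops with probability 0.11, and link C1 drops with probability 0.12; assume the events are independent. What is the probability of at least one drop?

P(none) = (1 − 0.09) × (1 − 0.53) × (1 − 0.11) × (1 − 0.12) = 0.91 × 0.47 × 0.89 × 0.88 = 0.33497464
P(at least one) = 1 − 0.33497464 = 0.66502536

0.66502536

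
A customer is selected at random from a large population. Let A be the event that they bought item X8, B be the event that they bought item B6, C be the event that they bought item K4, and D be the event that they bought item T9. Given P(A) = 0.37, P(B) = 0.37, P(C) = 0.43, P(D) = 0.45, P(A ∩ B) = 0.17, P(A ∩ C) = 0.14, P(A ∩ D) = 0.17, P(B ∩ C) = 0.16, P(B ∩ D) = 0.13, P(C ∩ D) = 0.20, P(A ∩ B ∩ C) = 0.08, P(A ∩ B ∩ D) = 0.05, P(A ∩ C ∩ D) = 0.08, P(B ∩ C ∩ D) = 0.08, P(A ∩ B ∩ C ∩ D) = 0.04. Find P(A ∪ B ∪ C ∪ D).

0.90

By inclusion–exclusion:
P(A ∪ B ∪ C ∪ D) = 0.37 + 0.37 + 0.43 + 0.45 − 0.17 − 0.14 − 0.17 − 0.16 − 0.13 − 0.20 + 0.08 + 0.05 + 0.08 + 0.08 − 0.04 = 0.90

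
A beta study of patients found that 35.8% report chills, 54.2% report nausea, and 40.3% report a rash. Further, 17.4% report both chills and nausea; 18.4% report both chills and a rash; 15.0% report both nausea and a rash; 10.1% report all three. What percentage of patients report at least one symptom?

89.6%

P(at least one) = 35.8 + 54.2 + 40.3 − 17.4 − 18.4 − 15.0 + 10.1 = 89.6%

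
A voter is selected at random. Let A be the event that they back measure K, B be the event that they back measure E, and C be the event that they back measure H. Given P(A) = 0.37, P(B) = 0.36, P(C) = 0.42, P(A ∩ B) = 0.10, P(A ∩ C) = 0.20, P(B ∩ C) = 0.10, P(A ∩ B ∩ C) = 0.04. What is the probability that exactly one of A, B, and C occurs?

By inclusion–exclusion (exactly-one form):
P(exactly one) = 0.37 + 0.36 + 0.42 − 2·0.10 − 2·0.20 − 2·0.10 + 3·0.04 = 0.47

0.47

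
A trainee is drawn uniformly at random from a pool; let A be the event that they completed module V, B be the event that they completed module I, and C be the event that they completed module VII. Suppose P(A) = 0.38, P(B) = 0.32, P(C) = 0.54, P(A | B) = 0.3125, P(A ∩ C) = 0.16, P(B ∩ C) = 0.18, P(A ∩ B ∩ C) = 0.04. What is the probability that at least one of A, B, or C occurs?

P(A ∩ B) = P(B)·P(A|B) = 0.32 × 0.3125 = 0.10
P(A ∪ B ∪ C) = 0.38 + 0.32 + 0.54 − 0.10 − 0.16 − 0.18 + 0.04 = 0.84

0.84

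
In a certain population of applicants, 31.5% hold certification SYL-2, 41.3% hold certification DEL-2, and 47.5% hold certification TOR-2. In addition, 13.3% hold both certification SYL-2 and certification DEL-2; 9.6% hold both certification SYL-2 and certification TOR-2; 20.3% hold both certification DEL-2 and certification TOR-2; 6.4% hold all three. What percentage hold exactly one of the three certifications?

By inclusion–exclusion (exactly-one form):
P(exactly one) = 31.5 + 41.3 + 47.5 − 2·13.3 − 2·9.6 − 2·20.3 + 3·6.4 = 53.1%

53.1%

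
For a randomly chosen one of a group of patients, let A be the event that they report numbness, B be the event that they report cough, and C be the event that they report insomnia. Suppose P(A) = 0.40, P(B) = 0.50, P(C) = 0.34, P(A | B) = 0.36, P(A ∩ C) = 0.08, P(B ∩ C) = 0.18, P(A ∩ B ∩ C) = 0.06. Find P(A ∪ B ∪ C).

0.86

P(A ∩ B) = P(B)·P(A|B) = 0.50 × 0.36 = 0.18
Inclusion–exclusion gives
P(A ∪ B ∪ C) = 0.40 + 0.50 + 0.34 − 0.18 − 0.08 − 0.18 + 0.06 = 0.86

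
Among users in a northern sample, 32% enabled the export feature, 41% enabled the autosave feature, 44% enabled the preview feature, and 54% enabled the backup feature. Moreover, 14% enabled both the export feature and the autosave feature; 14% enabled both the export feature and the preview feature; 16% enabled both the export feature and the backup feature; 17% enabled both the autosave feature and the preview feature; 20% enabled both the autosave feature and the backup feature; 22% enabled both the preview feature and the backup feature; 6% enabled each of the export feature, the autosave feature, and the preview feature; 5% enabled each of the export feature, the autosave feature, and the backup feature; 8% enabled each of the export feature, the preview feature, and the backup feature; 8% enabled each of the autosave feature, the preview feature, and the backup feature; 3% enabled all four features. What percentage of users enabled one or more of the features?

92%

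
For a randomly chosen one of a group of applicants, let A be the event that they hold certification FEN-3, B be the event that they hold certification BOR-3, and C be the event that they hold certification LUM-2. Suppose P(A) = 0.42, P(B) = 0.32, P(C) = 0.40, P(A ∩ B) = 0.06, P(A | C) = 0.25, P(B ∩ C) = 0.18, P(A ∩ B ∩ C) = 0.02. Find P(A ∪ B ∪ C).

P(A ∩ C) = P(C)·P(A|C) = 0.40 × 0.25 = 0.10
P(A ∪ B ∪ C) = 0.42 + 0.32 + 0.40 − 0.06 − 0.10 − 0.18 + 0.02 = 0.82

0.82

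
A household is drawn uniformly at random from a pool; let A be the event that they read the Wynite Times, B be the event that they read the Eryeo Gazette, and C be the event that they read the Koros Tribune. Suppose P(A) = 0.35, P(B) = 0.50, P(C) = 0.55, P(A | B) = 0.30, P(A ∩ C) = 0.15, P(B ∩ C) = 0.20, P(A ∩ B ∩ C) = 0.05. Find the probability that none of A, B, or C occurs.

0.05

P(A ∩ B) = P(B)·P(A|B) = 0.50 × 0.30 = 0.15
P(A ∪ B ∪ C) = 0.35 + 0.50 + 0.55 − 0.15 − 0.15 − 0.20 + 0.05 = 0.95
P(none) = 1 − 0.95 = 0.05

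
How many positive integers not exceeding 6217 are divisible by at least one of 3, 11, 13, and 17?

2944

Apply inclusion-exclusion:
⌊6217/3⌋ + ⌊6217/11⌋ + ⌊6217/13⌋ + ⌊6217/17⌋ − ⌊6217/33⌋ − ⌊6217/39⌋ − ⌊6217/51⌋ − ⌊6217/143⌋ − ⌊6217/187⌋ − ⌊6217/221⌋ + ⌊6217/429⌋ + ⌊6217/561⌋ + ⌊6217/663⌋ + ⌊6217/2431⌋ − ⌊6217/7293⌋ = 2072 + 565 + 478 + 365 − 188 − 159 − 121 − 43 − 33 − 28 + 14 + 11 + 9 + 2 − 0 = 2944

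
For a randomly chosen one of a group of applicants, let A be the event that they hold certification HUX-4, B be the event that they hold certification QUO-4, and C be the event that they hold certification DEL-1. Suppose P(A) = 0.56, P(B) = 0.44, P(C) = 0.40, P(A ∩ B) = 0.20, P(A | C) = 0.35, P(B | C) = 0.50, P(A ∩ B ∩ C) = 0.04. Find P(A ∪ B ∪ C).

0.90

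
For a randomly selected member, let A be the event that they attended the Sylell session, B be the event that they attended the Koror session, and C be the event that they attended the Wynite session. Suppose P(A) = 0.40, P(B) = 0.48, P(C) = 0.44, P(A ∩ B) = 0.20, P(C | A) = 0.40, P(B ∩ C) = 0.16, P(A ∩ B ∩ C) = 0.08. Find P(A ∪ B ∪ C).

0.88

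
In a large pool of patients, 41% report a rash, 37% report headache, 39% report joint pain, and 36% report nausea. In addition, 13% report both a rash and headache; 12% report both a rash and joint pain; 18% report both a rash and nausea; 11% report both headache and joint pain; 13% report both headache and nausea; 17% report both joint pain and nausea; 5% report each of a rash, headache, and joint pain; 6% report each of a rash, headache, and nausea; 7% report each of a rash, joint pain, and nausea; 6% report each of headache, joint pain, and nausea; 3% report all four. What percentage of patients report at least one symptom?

90%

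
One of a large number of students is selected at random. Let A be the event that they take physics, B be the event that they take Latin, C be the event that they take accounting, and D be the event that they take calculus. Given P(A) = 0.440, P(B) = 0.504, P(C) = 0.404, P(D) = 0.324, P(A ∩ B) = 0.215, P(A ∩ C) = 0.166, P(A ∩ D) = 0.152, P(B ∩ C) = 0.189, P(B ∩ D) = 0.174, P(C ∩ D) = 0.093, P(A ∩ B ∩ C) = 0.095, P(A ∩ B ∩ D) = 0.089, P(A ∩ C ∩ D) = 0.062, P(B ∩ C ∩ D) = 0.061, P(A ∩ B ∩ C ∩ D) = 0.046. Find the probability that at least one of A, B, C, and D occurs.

0.944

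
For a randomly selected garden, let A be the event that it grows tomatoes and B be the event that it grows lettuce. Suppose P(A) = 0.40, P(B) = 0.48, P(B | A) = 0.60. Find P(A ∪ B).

P(A ∩ B) = P(A)·P(B|A) = 0.40 × 0.60 = 0.24
Apply inclusion-exclusion:
P(A ∪ B) = 0.40 + 0.48 − 0.24 = 0.64

0.64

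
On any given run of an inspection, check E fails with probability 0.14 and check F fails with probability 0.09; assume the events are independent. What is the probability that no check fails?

P(none) = (1 − 0.14) × (1 − 0.09) = 0.86 × 0.91 = 0.7826

0.7826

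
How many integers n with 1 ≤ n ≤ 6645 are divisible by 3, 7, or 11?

By inclusion-exclusion,
⌊6645/3⌋ + ⌊6645/7⌋ + ⌊6645/11⌋ − ⌊6645/21⌋ − ⌊6645/33⌋ − ⌊6645/77⌋ + ⌊6645/231⌋ = 2215 + 949 + 604 − 316 − 201 − 86 + 28 = 3193

3193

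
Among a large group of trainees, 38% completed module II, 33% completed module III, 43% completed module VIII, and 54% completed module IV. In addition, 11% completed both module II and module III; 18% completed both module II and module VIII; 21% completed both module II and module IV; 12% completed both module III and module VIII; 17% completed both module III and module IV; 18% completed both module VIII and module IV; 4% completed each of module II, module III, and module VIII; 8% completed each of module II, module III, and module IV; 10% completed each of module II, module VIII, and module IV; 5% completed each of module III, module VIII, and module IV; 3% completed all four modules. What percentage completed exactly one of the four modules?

Using the inclusion–exclusion count for exactly one event:
P(exactly one) = 38 + 33 + 43 + 54 − 2·11 − 2·18 − 2·21 − 2·12 − 2·17 − 2·18 + 3·4 + 3·8 + 3·10 + 3·5 − 4·3 = 43%

43%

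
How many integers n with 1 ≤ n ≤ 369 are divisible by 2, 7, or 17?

219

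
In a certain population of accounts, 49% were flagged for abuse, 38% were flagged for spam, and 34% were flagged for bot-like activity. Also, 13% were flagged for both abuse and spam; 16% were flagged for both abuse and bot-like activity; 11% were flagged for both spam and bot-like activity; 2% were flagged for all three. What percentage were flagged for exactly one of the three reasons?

Using the inclusion–exclusion count for exactly one event:
P(exactly one) = 49 + 38 + 34 − 2·13 − 2·16 − 2·11 + 3·2 = 47%

47%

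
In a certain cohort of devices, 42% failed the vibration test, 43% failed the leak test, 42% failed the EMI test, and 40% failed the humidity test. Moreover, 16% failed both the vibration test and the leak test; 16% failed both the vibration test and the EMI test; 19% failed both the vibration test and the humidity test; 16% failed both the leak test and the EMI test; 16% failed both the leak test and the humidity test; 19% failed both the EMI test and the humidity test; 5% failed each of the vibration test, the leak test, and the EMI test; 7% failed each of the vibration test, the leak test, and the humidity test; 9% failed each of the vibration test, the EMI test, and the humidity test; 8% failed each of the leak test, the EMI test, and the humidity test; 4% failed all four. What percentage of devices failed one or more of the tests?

90%

Inclusion–exclusion gives
P(union) = 42 + 43 + 42 + 40 − 16 − 16 − 19 − 16 − 16 − 19 + 5 + 7 + 9 + 8 − 4 = 90%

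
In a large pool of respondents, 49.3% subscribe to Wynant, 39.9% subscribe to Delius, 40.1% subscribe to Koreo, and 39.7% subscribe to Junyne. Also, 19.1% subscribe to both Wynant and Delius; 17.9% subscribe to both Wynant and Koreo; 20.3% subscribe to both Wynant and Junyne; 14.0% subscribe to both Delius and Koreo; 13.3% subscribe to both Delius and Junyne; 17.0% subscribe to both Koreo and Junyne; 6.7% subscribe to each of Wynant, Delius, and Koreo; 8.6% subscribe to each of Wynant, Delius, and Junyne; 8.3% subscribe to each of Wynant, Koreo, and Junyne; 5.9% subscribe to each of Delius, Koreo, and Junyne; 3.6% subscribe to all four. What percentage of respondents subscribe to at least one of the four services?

Inclusion–exclusion gives
P(at least one) = 49.3 + 39.9 + 40.1 + 39.7 − 19.1 − 17.9 − 20.3 − 14.0 − 13.3 − 17.0 + 6.7 + 8.6 + 8.3 + 5.9 − 3.6 = 93.3%

93.3%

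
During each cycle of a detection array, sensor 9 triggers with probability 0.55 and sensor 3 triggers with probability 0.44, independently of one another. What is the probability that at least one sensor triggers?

P(none) = (1 − 0.55) × (1 − 0.44) = 0.45 × 0.56 = 0.252
P(at least one) = 1 − 0.252 = 0.748

0.748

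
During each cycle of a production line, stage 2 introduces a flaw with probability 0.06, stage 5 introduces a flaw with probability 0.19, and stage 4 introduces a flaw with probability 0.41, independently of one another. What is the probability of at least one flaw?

P(none) = (1 − 0.06) × (1 − 0.19) × (1 − 0.41) = 0.94 × 0.81 × 0.59 = 0.449226
P(at least one) = 1 − 0.449226 = 0.550774

0.550774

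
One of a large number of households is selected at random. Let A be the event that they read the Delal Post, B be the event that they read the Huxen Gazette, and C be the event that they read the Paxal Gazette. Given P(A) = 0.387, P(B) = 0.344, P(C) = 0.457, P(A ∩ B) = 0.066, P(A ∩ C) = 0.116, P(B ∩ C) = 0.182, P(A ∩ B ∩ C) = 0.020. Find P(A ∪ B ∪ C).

P(A ∪ B ∪ C) = 0.387 + 0.344 + 0.457 − 0.066 − 0.116 − 0.182 + 0.020 = 0.844

0.844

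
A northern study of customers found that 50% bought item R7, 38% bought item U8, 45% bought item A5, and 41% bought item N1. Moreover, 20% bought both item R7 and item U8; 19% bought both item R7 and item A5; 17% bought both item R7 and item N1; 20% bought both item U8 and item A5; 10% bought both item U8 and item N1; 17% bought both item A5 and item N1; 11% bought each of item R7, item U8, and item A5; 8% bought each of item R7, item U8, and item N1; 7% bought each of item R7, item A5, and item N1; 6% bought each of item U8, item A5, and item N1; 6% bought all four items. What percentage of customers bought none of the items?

3%

Using inclusion–exclusion:
P(union) = 50 + 38 + 45 + 41 − 20 − 19 − 17 − 20 − 10 − 17 + 11 + 8 + 7 + 6 − 6 = 97%
P(none) = 100% − 97% = 3%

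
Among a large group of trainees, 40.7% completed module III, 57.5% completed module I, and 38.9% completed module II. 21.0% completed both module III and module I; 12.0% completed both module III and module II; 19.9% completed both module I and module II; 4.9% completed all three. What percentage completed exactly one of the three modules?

By inclusion–exclusion (exactly-one form):
P(exactly one) = 40.7 + 57.5 + 38.9 − 2·21.0 − 2·12.0 − 2·19.9 + 3·4.9 = 46.0%

46.0%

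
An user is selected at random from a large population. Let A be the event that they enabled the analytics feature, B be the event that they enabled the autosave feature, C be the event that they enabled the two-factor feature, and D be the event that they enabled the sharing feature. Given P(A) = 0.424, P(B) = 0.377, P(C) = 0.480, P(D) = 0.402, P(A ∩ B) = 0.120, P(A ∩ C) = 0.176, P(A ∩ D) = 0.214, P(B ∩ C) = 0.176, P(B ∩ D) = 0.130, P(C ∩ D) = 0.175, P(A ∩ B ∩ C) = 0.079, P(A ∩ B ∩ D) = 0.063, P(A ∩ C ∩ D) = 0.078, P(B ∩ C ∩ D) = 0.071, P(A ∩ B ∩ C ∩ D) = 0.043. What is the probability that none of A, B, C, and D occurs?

0.060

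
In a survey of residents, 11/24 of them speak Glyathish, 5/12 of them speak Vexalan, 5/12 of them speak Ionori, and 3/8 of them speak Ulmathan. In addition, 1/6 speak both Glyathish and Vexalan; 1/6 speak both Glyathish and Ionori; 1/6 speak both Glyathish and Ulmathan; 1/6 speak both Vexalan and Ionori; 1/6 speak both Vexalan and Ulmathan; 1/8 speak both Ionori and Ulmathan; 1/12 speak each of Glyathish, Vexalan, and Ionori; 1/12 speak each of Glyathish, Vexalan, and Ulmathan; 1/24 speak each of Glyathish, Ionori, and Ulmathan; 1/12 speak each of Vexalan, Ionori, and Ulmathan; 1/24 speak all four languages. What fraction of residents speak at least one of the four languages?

23/24

P(at least one) = 11/24 + 5/12 + 5/12 + 3/8 − 1/6 − 1/6 − 1/6 − 1/6 − 1/6 − 1/8 + 1/12 + 1/12 + 1/24 + 1/12 − 1/24 = 23/24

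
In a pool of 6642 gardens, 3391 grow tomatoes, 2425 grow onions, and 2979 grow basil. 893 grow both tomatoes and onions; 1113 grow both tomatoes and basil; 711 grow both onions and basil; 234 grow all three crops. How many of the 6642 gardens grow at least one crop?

6312

Apply inclusion-exclusion:
N(≥1) = 3391 + 2425 + 2979 − 893 − 1113 − 711 + 234 = 6312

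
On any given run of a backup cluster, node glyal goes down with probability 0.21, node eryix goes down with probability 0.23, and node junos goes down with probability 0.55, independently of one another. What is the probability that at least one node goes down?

0.726265

Since the events are independent, P(none) is the product of the individual non-occurrence probabilities.
P(none) = (1 − 0.21) × (1 − 0.23) × (1 − 0.55) = 0.79 × 0.77 × 0.45 = 0.273735
P(at least one) = 1 − 0.273735 = 0.726265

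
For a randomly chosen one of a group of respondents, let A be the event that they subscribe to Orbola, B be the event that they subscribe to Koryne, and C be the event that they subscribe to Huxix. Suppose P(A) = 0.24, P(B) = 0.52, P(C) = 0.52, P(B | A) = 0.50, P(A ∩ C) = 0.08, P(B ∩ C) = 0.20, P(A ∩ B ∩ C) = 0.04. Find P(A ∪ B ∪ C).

P(A ∩ B) = P(A)·P(B|A) = 0.24 × 0.50 = 0.12
Inclusion–exclusion gives
P(A ∪ B ∪ C) = 0.24 + 0.52 + 0.52 − 0.12 − 0.08 − 0.20 + 0.04 = 0.92

0.92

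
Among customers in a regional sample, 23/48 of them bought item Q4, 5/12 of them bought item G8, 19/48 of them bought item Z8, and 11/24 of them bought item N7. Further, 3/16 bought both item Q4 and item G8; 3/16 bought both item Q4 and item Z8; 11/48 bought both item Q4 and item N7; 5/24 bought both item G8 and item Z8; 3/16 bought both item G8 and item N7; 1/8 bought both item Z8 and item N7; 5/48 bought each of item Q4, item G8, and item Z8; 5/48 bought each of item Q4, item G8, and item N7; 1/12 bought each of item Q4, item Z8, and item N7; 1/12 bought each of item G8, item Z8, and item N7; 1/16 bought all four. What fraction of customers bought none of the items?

1/16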